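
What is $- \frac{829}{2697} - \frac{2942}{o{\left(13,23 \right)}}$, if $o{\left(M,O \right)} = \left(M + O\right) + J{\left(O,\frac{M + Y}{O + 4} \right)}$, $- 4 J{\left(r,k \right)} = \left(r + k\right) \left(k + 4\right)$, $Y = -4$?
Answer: $- \frac{142982329}{520521} \approx -274.69$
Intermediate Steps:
$J{\left(r,k \right)} = - \frac{\left(4 + k\right) \left(k + r\right)}{4}$ ($J{\left(r,k \right)} = - \frac{\left(r + k\right) \left(k + 4\right)}{4} = - \frac{\left(k + r\right) \left(4 + k\right)}{4} = - \frac{\left(4 + k\right) \left(k + r\right)}{4}$)
$o{\left(M,O \right)} = M - \frac{-4 + M}{4 + O} - \frac{\left(-4 + M\right)^{2}}{4 \left(4 + O\right)^{2}} - \frac{O \left(-4 + M\right)}{4 \left(4 + O\right)}$ ($o{\left(M,O \right)} = \left(M + O\right) - \left(O + \frac{\left(M - 4\right)^{2} \frac{1}{\left(O + 4\right)^{2}}}{4} + \frac{M - 4}{O + 4} + \frac{\frac{M - 4}{O + 4} O}{4}\right) = \left(M + O\right) - \left(O + \frac{\left(-4 + M\right)^{2} \frac{1}{\left(4 + O\right)^{2}}}{4} + \frac{-4 + M}{4 + O} + \frac{\frac{-4 + M}{4 + O} O}{4}\right) = \left(M + O\right) - \left(O + \frac{-4 + M}{4 + O} + \frac{\left(-4 + M\right)^{2}}{4 \left(4 + O\right)^{2}} + \frac{O \left(-4 + M\right)}{4 \left(4 + O\right)}\right) = M - \frac{-4 + M}{4 + O} - \frac{\left(-4 + M\right)^{2}}{4 \left(4 + O\right)^{2}} - \frac{O \left(-4 + M\right)}{4 \left(4 + O\right)}$)
$- \frac{829}{2697} - \frac{2942}{o{\left(13,23 \right)}} = - \frac{829}{2697} - \frac{2942}{\frac{1}{\left(4 + 23\right)^{2}} \left(- \frac{\left(-4 + 13\right)^{2}}{4} + 13 \left(4 + 23\right)^{2} + \left(4 + 23\right) \left(4 - 13\right) - \frac{23 \left(-4 + 13\right) \left(4 + 23\right)}{4}\right)} = \left(-829\right) \frac{1}{2697} - \frac{2942}{\frac{1}{729} \left(- \frac{9^{2}}{4} + 13 \cdot 27^{2} + 27 \left(4 - 13\right) - \frac{23}{4} \cdot 9 \cdot 27\right)} = - \frac{829}{2697} - \frac{2942}{\frac{1}{729} \left(\left(- \frac{1}{4}\right) 81 + 13 \cdot 729 + 27 \left(-9\right) - \frac{5589}{4}\right)} = - \frac{829}{2697} - \frac{2942}{\frac{1}{729} \left(- \frac{81}{4} + 9477 - 243 - \frac{5589}{4}\right)} = - \frac{829}{2697} - \frac{2942}{\frac{1}{729} \cdot \frac{15633}{2}} = - \frac{829}{2697} - \frac{2942}{\frac{193}{18}} = - \frac{829}{2697} - \frac{52956}{193} = - \frac{142982329}{520521}$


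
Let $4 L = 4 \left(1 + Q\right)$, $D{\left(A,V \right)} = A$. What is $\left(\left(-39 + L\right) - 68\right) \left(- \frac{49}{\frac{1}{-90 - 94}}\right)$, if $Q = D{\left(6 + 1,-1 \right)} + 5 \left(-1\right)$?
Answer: $-937664$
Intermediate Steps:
$Q = 2$ ($Q = \left(6 + 1\right) + 5 \left(-1\right) = 7 - 5 = 2$)
$L = 3$ ($L = \frac{4 \left(1 + 2\right)}{4} = \frac{4 \cdot 3}{4} = \frac{1}{4} \cdot 12 = 3$)
$\left(\left(-39 + L\right) - 68\right) \left(- \frac{49}{\frac{1}{-90 - 94}}\right) = \left(\left(-39 + 3\right) - 68\right) \left(- \frac{49}{\frac{1}{-90 - 94}}\right) = \left(-36 - 68\right) \left(- \frac{49}{\frac{1}{-184}}\right) = - 104 \left(- \frac{49}{- \frac{1}{184}}\right) = - 104 \left(\left(-49\right) \left(-184\right)\right) = \left(-104\right) 9016 = -937664$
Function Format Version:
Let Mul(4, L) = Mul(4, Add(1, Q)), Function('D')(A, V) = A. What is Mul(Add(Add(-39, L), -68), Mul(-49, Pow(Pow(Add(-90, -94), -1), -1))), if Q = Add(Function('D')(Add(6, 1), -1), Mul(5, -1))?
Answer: -937664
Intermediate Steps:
Q = 2 (Q = Add(Add(6, 1), Mul(5, -1)) = Add(7, -5) = 2)
L = 3 (L = Mul(Rational(1, 4), Mul(4, Add(1, 2))) = Mul(Rational(1, 4), Mul(4, 3)) = Mul(Rational(1, 4), 12) = 3)
Mul(Add(Add(-39, L), -68), Mul(-49, Pow(Pow(Add(-90, -94), -1), -1))) = Mul(Add(Add(-39, 3), -68), Mul(-49, Pow(Pow(Add(-90, -94), -1), -1))) = Mul(Add(-36, -68), Mul(-49, Pow(Pow(-184, -1), -1))) = Mul(-104, Mul(-49, Pow(Rational(-1, 184), -1))) = Mul(-104, Mul(-49, -184)) = Mul(-104, 9016) = -937664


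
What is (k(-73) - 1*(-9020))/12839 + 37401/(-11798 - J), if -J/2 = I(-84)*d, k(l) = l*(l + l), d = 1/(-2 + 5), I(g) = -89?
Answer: -740588501/456708908 ≈ -1.6216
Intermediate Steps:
d = ⅓ (d = 1/3 = ⅓ ≈ 0.33333)
k(l) = 2*l² (k(l) = l*(2*l) = 2*l²)
J = 178/3 (J = -(-178)/3 = -2*(-89/3) = 178/3 ≈ 59.333)
(k(-73) - 1*(-9020))/12839 + 37401/(-11798 - J) = (2*(-73)² - 1*(-9020))/12839 + 37401/(-11798 - 1*178/3) = (2*5329 + 9020)*(1/12839) + 37401/(-11798 - 178/3) = (10658 + 9020)*(1/12839) + 37401/(-35572/3) = 19678*(1/12839) + 37401*(-3/35572) = 19678/12839 - 112203/35572 = -740588501/456708908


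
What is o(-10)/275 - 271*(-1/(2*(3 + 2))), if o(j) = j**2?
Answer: 3021/110 ≈ 27.464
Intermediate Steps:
o(-10)/275 - 271*(-1/(2*(3 + 2))) = (-10)**2/275 - 271*(-1/(2*(3 + 2))) = 100*(1/275) - 271/((-2*5)) = 4/11 - 271/(-10) = 4/11 - 271*(-1/10) = 4/11 + 271/10 = 3021/110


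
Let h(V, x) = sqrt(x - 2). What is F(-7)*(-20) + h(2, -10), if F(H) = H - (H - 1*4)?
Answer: -80 + 2*I*sqrt(3) ≈ -80.0 + 3.4641*I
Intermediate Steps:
h(V, x) = sqrt(-2 + x)
F(H) = 4 (F(H) = H - (H - 4) = H - (-4 + H) = H + (4 - H) = 4)
F(-7)*(-20) + h(2, -10) = 4*(-20) + sqrt(-2 - 10) = -80 + sqrt(-12) = -80 + 2*I*sqrt(3)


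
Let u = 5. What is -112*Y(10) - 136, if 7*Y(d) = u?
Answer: -216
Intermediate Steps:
Y(d) = 5/7 (Y(d) = (⅐)*5 = 5/7)
-112*Y(10) - 136 = -112*5/7 - 136 = -80 - 136 = -216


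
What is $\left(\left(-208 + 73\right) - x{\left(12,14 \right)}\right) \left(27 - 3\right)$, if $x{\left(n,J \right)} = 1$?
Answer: $-3264$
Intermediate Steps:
$\left(\left(-208 + 73\right) - x{\left(12,14 \right)}\right) \left(27 - 3\right) = \left(\left(-208 + 73\right) - 1\right) \left(27 - 3\right) = \left(-135 - 1\right) \left(27 - 3\right) = \left(-136\right) 24 = -3264$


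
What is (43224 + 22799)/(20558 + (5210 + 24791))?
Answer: 66023/50559 ≈ 1.3059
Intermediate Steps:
(43224 + 22799)/(20558 + (5210 + 24791)) = 66023/(20558 + 30001) = 66023/50559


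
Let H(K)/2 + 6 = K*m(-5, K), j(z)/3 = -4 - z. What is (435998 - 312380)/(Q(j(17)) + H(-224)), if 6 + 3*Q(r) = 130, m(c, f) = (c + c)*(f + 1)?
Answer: -185427/1498516 ≈ -0.12374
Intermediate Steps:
j(z) = -12 - 3*z (j(z) = 3*(-4 - z) = -12 - 3*z)
m(c, f) = 2*c*(1 + f) (m(c, f) = (2*c)*(1 + f) = 2*c*(1 + f))
Q(r) = 124/3 (Q(r) = -2 + (1/3)*130 = -2 + 130/3 = 124/3)
H(K) = -12 + 2*K*(-10 - 10*K) (H(K) = -12 + 2*(K*(2*(-5)*(1 + K))) = -12 + 2*(K*(-10 - 10*K)) = -12 + 2*K*(-10 - 10*K))
(435998 - 312380)/(Q(j(17)) + H(-224)) = (435998 - 312380)/(124/3 + (-12 - 20*(-224)*(1 - 224))) = 123618/(124/3 + (-12 - 20*(-224)*(-223))) = 123618/(124/3 + (-12 - 999040)) = 123618/(124/3 - 999052) = 123618/(-2997032/3) = 123618*(-3/2997032) = -185427/1498516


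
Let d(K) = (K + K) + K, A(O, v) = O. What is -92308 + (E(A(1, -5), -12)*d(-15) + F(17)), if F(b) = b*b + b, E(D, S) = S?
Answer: -91462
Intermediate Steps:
d(K) = 3*K (d(K) = 2*K + K = 3*K)
F(b) = b + b² (F(b) = b² + b = b + b²)
-92308 + (E(A(1, -5), -12)*d(-15) + F(17)) = -92308 + (-36*(-15) + 17*(1 + 17)) = -92308 + (-12*(-45) + 17*18) = -92308 + (540 + 306) = -92308 + 846 = -91462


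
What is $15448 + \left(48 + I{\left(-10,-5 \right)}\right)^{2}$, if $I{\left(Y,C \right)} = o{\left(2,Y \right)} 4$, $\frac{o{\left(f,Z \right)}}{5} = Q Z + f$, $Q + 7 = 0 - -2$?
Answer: $1199192$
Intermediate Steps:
$Q = -5$ ($Q = -7 + \left(0 - -2\right) = -7 + \left(0 + 2\right) = -7 + 2 = -5$)
$o{\left(f,Z \right)} = - 25 Z + 5 f$ ($o{\left(f,Z \right)} = 5 \left(- 5 Z + f\right) = 5 \left(f - 5 Z\right) = - 25 Z + 5 f$)
$I{\left(Y,C \right)} = 40 - 100 Y$ ($I{\left(Y,C \right)} = \left(- 25 Y + 5 \cdot 2\right) 4 = \left(- 25 Y + 10\right) 4 = \left(10 - 25 Y\right) 4 = 40 - 100 Y$)
$15448 + \left(48 + I{\left(-10,-5 \right)}\right)^{2} = 15448 + \left(48 + \left(40 - -1000\right)\right)^{2} = 15448 + \left(48 + \left(40 + 1000\right)\right)^{2} = 15448 + \left(48 + 1040\right)^{2} = 15448 + 1088^{2} = 15448 + 1183744 = 1199192$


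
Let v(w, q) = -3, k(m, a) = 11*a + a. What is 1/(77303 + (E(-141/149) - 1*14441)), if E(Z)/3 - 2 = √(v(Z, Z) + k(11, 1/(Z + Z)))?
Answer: 984932/61920706293 - I*√20633/61920706293 ≈ 1.5906e-5 - 2.3198e-9*I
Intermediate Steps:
k(m, a) = 12*a
E(Z) = 6 + 3*√(-3 + 6/Z) (E(Z) = 6 + 3*√(-3 + 12/(Z + Z)) = 6 + 3*√(-3 + 12/((2*Z))) = 6 + 3*√(-3 + 12*(1/(2*Z))) = 6 + 3*√(-3 + 6/Z))
1/(77303 + (E(-141/149) - 1*14441)) = 1/(77303 + ((6 + 3*√3*√((2 - (-141)/149)/((-141/149)))) - 1*14441)) = 1/(77303 + ((6 + 3*√3*√((2 - (-141)/149)/((-141*1/149)))) - 14441)) = 1/(77303 + ((6 + 3*√3*√((2 - 1*(-141/149))/(-141/149))) - 14441)) = 1/(77303 + ((6 + 3*√3*√(-149*(2 + 141/149)/141)) - 14441)) = 1/(77303 + ((6 + 3*√3*√(-149/141*439/149)) - 14441)) = 1/(77303 + ((6 + 3*√3*√(-439/141)) - 14441)) = 1/(77303 + ((6 + 3*√3*(I*√61899/141)) - 14441)) = 1/(77303 + ((6 + 3*I*√20633/47) - 14441)) = 1/(77303 + (-14435 + 3*I*√20633/47)) = 1/(62868 + 3*I*√20633/47)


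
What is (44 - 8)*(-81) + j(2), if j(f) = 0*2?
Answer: -2916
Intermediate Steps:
j(f) = 0
(44 - 8)*(-81) + j(2) = (44 - 8)*(-81) + 0 = 36*(-81) + 0 = -2916 + 0 = -2916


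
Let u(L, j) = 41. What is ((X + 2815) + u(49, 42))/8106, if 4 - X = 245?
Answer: 2615/8106 ≈ 0.32260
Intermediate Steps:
X = -241 (X = 4 - 1*245 = 4 - 245 = -241)
((X + 2815) + u(49, 42))/8106 = ((-241 + 2815) + 41)/8106 = (2574 + 41)*(1/8106) = 2615*(1/8106) = 2615/8106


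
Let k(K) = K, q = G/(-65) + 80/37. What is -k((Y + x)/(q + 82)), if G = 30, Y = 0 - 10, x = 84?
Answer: -17797/20130 ≈ -0.88410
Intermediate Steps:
Y = -10
q = 818/481 (q = 30/(-65) + 80/37 = 30*(-1/65) + 80*(1/37) = -6/13 + 80/37 = 818/481 ≈ 1.7006)
-k((Y + x)/(q + 82)) = -(-10 + 84)/(818/481 + 82) = -74/40260/481 = -74*481/40260 = -1*17797/20130 = -17797/20130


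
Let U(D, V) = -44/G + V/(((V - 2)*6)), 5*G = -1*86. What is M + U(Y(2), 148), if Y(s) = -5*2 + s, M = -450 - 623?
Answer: -10078760/9417 ≈ -1070.3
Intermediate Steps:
M = -1073
G = -86/5 (G = (-1*86)/5 = (1/5)*(-86) = -86/5 ≈ -17.200)
Y(s) = -10 + s
U(D, V) = 110/43 + V/(-12 + 6*V) (U(D, V) = -44/(-86/5) + V/(((V - 2)*6)) = -44*(-5/86) + V/(((-2 + V)*6)) = 110/43 + V/(-12 + 6*V))
M + U(Y(2), 148) = -1073 + (-1320 + 703*148)/(258*(-2 + 148)) = -1073 + (1/258)*(-1320 + 104044)/146 = -1073 + (1/258)*(1/146)*102724 = -1073 + 25681/9417 = -10078760/9417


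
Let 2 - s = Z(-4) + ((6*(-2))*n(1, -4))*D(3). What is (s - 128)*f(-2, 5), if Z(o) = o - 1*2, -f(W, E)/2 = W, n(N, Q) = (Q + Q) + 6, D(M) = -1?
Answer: -384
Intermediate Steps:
n(N, Q) = 6 + 2*Q (n(N, Q) = 2*Q + 6 = 6 + 2*Q)
f(W, E) = -2*W
Z(o) = -2 + o (Z(o) = o - 2 = -2 + o)
s = 32 (s = 2 - ((-2 - 4) + ((6*(-2))*(6 + 2*(-4)))*(-1)) = 2 - (-6 - 12*(6 - 8)*(-1)) = 2 - (-6 - 12*(-2)*(-1)) = 2 - (-6 + 24*(-1)) = 2 - (-6 - 24) = 2 - 1*(-30) = 2 + 30 = 32)
(s - 128)*f(-2, 5) = (32 - 128)*(-2*(-2)) = -96*4 = -384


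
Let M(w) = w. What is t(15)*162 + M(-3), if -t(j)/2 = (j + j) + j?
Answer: -14583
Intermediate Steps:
t(j) = -6*j (t(j) = -2*((j + j) + j) = -2*(2*j + j) = -6*j)
t(15)*162 + M(-3) = -6*15*162 - 3 = -90*162 - 3 = -14580 - 3 = -14583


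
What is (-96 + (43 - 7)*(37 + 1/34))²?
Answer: 442260900/289 ≈ 1.5303e+6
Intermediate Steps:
(-96 + (43 - 7)*(37 + 1/34))² = (-96 + 36*(37 + 1/34))² = (-96 + 36*(1259/34))² = (-96 + 22662/17)² = (21030/17)² = 442260900/289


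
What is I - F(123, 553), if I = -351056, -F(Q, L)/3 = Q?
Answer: -350687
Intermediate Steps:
F(Q, L) = -3*Q
I - F(123, 553) = -351056 - (-3)*123 = -351056 - 1*(-369) = -351056 + 369 = -350687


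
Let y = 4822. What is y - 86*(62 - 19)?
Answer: 1124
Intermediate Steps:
y - 86*(62 - 19) = 4822 - 86*(62 - 19) = 4822 - 86*43 = 4822 - 1*3698 = 4822 - 3698 = 1124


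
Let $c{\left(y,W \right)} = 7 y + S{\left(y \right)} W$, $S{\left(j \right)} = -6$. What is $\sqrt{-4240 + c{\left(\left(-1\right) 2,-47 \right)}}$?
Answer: $2 i \sqrt{993} \approx 63.024 i$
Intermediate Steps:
$c{\left(y,W \right)} = - 6 W + 7 y$ ($c{\left(y,W \right)} = 7 y - 6 W = - 6 W + 7 y$)
$\sqrt{-4240 + c{\left(\left(-1\right) 2,-47 \right)}} = \sqrt{-4240 + \left(\left(-6\right) \left(-47\right) + 7 \left(\left(-1\right) 2\right)\right)} = \sqrt{-4240 + \left(282 + 7 \left(-2\right)\right)} = \sqrt{-4240 + \left(282 - 14\right)} = \sqrt{-4240 + 268} = \sqrt{-3972} = 2 i \sqrt{993}$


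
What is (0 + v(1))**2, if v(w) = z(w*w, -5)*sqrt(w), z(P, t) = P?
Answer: 1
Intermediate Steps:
v(w) = w**(5/2) (v(w) = (w*w)*sqrt(w) = w**2*sqrt(w) = w**(5/2))
(0 + v(1))**2 = (0 + 1**(5/2))**2 = (0 + 1)**2 = 1**2 = 1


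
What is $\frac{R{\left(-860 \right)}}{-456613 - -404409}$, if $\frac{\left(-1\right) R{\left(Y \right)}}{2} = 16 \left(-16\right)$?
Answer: $- \frac{128}{13051} \approx -0.0098077$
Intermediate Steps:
$R{\left(Y \right)} = 512$ ($R{\left(Y \right)} = - 2 \cdot 16 \left(-16\right) = \left(-2\right) \left(-256\right) = 512$)
$\frac{R{\left(-860 \right)}}{-456613 - -404409} = \frac{512}{-456613 - -404409} = \frac{512}{-456613 + 404409} = \frac{512}{-52204} = 512 \left(- \frac{1}{52204}\right) = - \frac{128}{13051}$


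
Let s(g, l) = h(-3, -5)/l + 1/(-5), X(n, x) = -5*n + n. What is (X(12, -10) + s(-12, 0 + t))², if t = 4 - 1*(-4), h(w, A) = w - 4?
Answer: 3853369/1600 ≈ 2408.4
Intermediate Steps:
h(w, A) = -4 + w
t = 8 (t = 4 + 4 = 8)
X(n, x) = -4*n
s(g, l) = -⅕ - 7/l (s(g, l) = (-4 - 3)/l + 1/(-5) = -7/l + 1*(-⅕) = -7/l - ⅕ = -⅕ - 7/l)
(X(12, -10) + s(-12, 0 + t))² = (-4*12 + (-35 - (0 + 8))/(5*(0 + 8)))² = (-48 + (⅕)*(-35 - 1*8)/8)² = (-48 + (⅕)*(⅛)*(-35 - 8))² = (-48 + (⅕)*(⅛)*(-43))² = (-48 - 43/40)² = (-1963/40)² = 3853369/1600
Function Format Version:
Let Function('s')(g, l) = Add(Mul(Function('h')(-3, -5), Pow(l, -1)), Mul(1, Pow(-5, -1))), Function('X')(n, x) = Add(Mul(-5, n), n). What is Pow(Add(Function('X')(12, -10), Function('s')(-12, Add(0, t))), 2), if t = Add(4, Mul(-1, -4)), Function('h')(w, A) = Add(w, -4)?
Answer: Rational(3853369, 1600) ≈ 2408.4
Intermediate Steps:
Function('h')(w, A) = Add(-4, w)
t = 8 (t = Add(4, 4) = 8)
Function('X')(n, x) = Mul(-4, n)
Function('s')(g, l) = Add(Rational(-1, 5), Mul(-7, Pow(l, -1))) (Function('s')(g, l) = Add(Mul(Add(-4, -3), Pow(l, -1)), Mul(1, Pow(-5, -1))) = Add(Mul(-7, Pow(l, -1)), Mul(1, Rational(-1, 5))) = Add(Mul(-7, Pow(l, -1)), Rational(-1, 5)) = Add(Rational(-1, 5), Mul(-7, Pow(l, -1))))
Pow(Add(Function('X')(12, -10), Function('s')(-12, Add(0, t))), 2) = Pow(Add(Mul(-4, 12), Mul(Rational(1, 5), Pow(Add(0, 8), -1), Add(-35, Mul(-1, Add(0, 8))))), 2) = Pow(Add(-48, Mul(Rational(1, 5), Pow(8, -1), Add(-35, Mul(-1, 8)))), 2) = Pow(Add(-48, Mul(Rational(1, 5), Rational(1, 8), Add(-35, -8))), 2) = Pow(Add(-48, Mul(Rational(1, 5), Rational(1, 8), -43)), 2) = Pow(Add(-48, Rational(-43, 40)), 2) = Pow(Rational(-1963, 40), 2) = Rational(3853369, 1600)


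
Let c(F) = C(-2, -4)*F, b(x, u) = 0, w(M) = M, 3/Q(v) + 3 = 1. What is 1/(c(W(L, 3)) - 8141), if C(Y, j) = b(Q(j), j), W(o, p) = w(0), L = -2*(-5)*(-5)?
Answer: -1/8141 ≈ -0.00012283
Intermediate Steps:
L = -50 (L = 10*(-5) = -50)
Q(v) = -3/2 (Q(v) = 3/(-3 + 1) = 3/(-2) = 3*(-1/2) = -3/2)
W(o, p) = 0
C(Y, j) = 0
c(F) = 0 (c(F) = 0*F = 0)
1/(c(W(L, 3)) - 8141) = 1/(0 - 8141) = 1/(-8141) = -1/8141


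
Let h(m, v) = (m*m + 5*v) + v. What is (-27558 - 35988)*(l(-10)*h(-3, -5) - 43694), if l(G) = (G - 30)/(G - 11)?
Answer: 2779120764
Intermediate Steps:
l(G) = (-30 + G)/(-11 + G)
h(m, v) = m² + 6*v (h(m, v) = (m² + 5*v) + v = m² + 6*v)
(-27558 - 35988)*(l(-10)*h(-3, -5) - 43694) = (-27558 - 35988)*(((-30 - 10)/(-11 - 10))*((-3)² + 6*(-5)) - 43694) = -63546*((-40/(-21))*(9 - 30) - 43694) = -63546*(-1/21*(-40)*(-21) - 43694) = -63546*((40/21)*(-21) - 43694) = -63546*(-40 - 43694) = -63546*(-43734) = 2779120764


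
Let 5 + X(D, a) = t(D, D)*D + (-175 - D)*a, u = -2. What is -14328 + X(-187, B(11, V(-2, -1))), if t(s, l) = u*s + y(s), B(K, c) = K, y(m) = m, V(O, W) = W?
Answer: -49170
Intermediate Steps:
t(s, l) = -s (t(s, l) = -2*s + s = -s)
X(D, a) = -5 - D**2 + a*(-175 - D) (X(D, a) = -5 + ((-D)*D + (-175 - D)*a) = -5 + (-D**2 + a*(-175 - D)) = -5 - D**2 + a*(-175 - D))
-14328 + X(-187, B(11, V(-2, -1))) = -14328 + (-5 - 1*(-187)**2 - 175*11 - 1*(-187)*11) = -14328 + (-5 - 1*34969 - 1925 + 2057) = -14328 + (-5 - 34969 - 1925 + 2057) = -14328 - 34842 = -49170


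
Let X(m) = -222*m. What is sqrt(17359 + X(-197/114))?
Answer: sqrt(6405090)/19 ≈ 133.20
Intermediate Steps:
sqrt(17359 + X(-197/114)) = sqrt(17359 - (-43734)/114) = sqrt(17359 - 222*(-197/114)) = sqrt(17359 + 7289/19) = sqrt(337110/19) = sqrt(6405090)/19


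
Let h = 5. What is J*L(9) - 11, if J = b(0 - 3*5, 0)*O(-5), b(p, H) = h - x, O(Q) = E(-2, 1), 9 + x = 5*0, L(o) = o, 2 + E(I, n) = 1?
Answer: -137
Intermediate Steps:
E(I, n) = -1 (E(I, n) = -2 + 1 = -1)
x = -9 (x = -9 + 5*0 = -9 + 0 = -9)
O(Q) = -1
b(p, H) = 14 (b(p, H) = 5 - 1*(-9) = 5 + 9 = 14)
J = -14 (J = 14*(-1) = -14)
J*L(9) - 11 = -14*9 - 11 = -126 - 11 = -137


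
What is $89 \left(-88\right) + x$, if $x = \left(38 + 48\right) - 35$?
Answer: $-7781$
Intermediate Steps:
$x = 51$ ($x = 86 - 35 = 51$)
$89 \left(-88\right) + x = 89 \left(-88\right) + 51 = -7832 + 51 = -7781$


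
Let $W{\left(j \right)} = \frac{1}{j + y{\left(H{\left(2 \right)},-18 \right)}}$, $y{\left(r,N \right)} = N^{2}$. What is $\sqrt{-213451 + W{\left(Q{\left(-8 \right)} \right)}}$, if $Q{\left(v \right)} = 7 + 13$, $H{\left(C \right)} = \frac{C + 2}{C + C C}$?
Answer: $\frac{i \sqrt{6314734298}}{172} \approx 462.01 i$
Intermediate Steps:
$H{\left(C \right)} = \frac{2 + C}{C + C^{2}}$
$Q{\left(v \right)} = 20$
$W{\left(j \right)} = \frac{1}{324 + j}$ ($W{\left(j \right)} = \frac{1}{j + \left(-18\right)^{2}} = \frac{1}{j + 324} = \frac{1}{324 + j}$)
$\sqrt{-213451 + W{\left(Q{\left(-8 \right)} \right)}} = \sqrt{-213451 + \frac{1}{324 + 20}} = \sqrt{-213451 + \frac{1}{344}} = \sqrt{- \frac{73427143}{344}} = \frac{i \sqrt{6314734298}}{172}$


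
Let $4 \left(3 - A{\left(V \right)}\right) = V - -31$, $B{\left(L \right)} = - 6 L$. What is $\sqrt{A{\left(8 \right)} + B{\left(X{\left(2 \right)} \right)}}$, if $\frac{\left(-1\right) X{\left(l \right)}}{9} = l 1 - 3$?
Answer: $\frac{9 i \sqrt{3}}{2} \approx 7.7942 i$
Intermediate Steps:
$X{\left(l \right)} = 27 - 9 l$ ($X{\left(l \right)} = - 9 \left(l 1 - 3\right) = - 9 \left(l - 3\right) = - 9 \left(-3 + l\right) = 27 - 9 l$)
$A{\left(V \right)} = - \frac{19}{4} - \frac{V}{4}$ ($A{\left(V \right)} = 3 - \frac{V - -31}{4} = 3 - \frac{V + 31}{4} = 3 - \frac{31 + V}{4} = 3 - \left(\frac{31}{4} + \frac{V}{4}\right) = - \frac{19}{4} - \frac{V}{4}$)
$\sqrt{A{\left(8 \right)} + B{\left(X{\left(2 \right)} \right)}} = \sqrt{\left(- \frac{19}{4} - 2\right) - 6 \left(27 - 18\right)} = \sqrt{- \frac{27}{4} - 54} = \sqrt{- \frac{243}{4}} = \frac{9 i \sqrt{3}}{2}$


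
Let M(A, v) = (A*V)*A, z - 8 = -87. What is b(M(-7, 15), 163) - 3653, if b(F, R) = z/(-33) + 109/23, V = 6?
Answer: -2767213/759 ≈ -3645.9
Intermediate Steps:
z = -79 (z = 8 - 87 = -79)
M(A, v) = 6*A² (M(A, v) = (A*6)*A = (6*A)*A = 6*A²)
b(F, R) = 5414/759 (b(F, R) = -79/(-33) + 109/23 = -79*(-1/33) + 109*(1/23) = 79/33 + 109/23 = 5414/759)
b(M(-7, 15), 163) - 3653 = 5414/759 - 3653 = -2767213/759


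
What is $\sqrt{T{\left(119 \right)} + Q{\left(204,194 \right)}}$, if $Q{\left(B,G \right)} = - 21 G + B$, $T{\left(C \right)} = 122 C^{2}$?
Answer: $2 \sqrt{430943} \approx 1312.9$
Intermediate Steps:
$Q{\left(B,G \right)} = B - 21 G$
$\sqrt{T{\left(119 \right)} + Q{\left(204,194 \right)}} = \sqrt{122 \cdot 119^{2} + \left(204 - 4074\right)} = \sqrt{122 \cdot 14161 + \left(204 - 4074\right)} = \sqrt{1727642 - 3870} = \sqrt{1723772} = 2 \sqrt{430943}$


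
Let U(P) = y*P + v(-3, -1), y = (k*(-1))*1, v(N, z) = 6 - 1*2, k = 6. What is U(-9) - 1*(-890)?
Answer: 948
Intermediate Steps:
v(N, z) = 4 (v(N, z) = 6 - 2 = 4)
y = -6 (y = (6*(-1))*1 = -6*1 = -6)
U(P) = 4 - 6*P (U(P) = -6*P + 4 = 4 - 6*P)
U(-9) - 1*(-890) = (4 - 6*(-9)) - 1*(-890) = (4 + 54) + 890 = 58 + 890 = 948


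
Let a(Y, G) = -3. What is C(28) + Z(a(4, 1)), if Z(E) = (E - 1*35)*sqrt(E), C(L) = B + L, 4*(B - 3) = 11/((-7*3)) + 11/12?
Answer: 3483/112 - 38*I*sqrt(3) ≈ 31.098 - 65.818*I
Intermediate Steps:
B = 347/112 (B = 3 + (11/((-7*3)) + 11/12)/4 = 3 + (11/(-21) + 11*(1/12))/4 = 3 + (11*(-1/21) + 11/12)/4 = 3 + (-11/21 + 11/12)/4 = 3 + (1/4)*(11/28) = 3 + 11/112 = 347/112 ≈ 3.0982)
C(L) = 347/112 + L
Z(E) = sqrt(E)*(-35 + E) (Z(E) = (E - 35)*sqrt(E) = (-35 + E)*sqrt(E) = sqrt(E)*(-35 + E))
C(28) + Z(a(4, 1)) = (347/112 + 28) + sqrt(-3)*(-35 - 3) = 3483/112 + (I*sqrt(3))*(-38) = 3483/112 - 38*I*sqrt(3)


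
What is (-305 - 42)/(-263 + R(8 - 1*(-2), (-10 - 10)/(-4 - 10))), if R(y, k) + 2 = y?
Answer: 347/255 ≈ 1.3608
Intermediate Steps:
R(y, k) = -2 + y
(-305 - 42)/(-263 + R(8 - 1*(-2), (-10 - 10)/(-4 - 10))) = (-305 - 42)/(-263 + (-2 + (8 - 1*(-2)))) = -347/(-263 + (-2 + (8 + 2))) = -347/(-263 + (-2 + 10)) = -347/(-263 + 8) = -347/(-255) = -347*(-1/255) = 347/255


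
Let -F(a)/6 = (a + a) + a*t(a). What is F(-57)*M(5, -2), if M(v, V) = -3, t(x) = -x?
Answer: -60534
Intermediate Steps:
F(a) = -12*a + 6*a**2 (F(a) = -6*((a + a) + a*(-a)) = -6*(2*a - a**2) = -6*(-a**2 + 2*a) = -12*a + 6*a**2)
F(-57)*M(5, -2) = (6*(-57)*(-2 - 57))*(-3) = (6*(-57)*(-59))*(-3) = 20178*(-3) = -60534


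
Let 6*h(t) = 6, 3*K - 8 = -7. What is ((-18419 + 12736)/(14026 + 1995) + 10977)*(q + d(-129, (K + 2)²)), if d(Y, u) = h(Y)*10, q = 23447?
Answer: 4125073755138/16021 ≈ 2.5748e+8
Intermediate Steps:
K = ⅓ (K = 8/3 + (⅓)*(-7) = 8/3 - 7/3 = ⅓ ≈ 0.33333)
h(t) = 1 (h(t) = (⅙)*6 = 1)
d(Y, u) = 10 (d(Y, u) = 1*10 = 10)
((-18419 + 12736)/(14026 + 1995) + 10977)*(q + d(-129, (K + 2)²)) = ((-18419 + 12736)/(14026 + 1995) + 10977)*(23447 + 10) = (-5683/16021 + 10977)*23457 = (175856834/16021)*23457 = 4125073755138/16021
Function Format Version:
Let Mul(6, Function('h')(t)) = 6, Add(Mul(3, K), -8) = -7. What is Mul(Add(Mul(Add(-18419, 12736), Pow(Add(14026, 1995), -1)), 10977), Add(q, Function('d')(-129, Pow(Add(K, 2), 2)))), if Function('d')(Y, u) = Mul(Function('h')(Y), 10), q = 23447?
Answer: Rational(4125073755138, 16021) ≈ 2.5748e+8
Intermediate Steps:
K = Rational(1, 3) (K = Add(Rational(8, 3), Mul(Rational(1, 3), -7)) = Add(Rational(8, 3), Rational(-7, 3)) = Rational(1, 3) ≈ 0.33333)
Function('h')(t) = 1 (Function('h')(t) = Mul(Rational(1, 6), 6) = 1)
Function('d')(Y, u) = 10 (Function('d')(Y, u) = Mul(1, 10) = 10)
Mul(Add(Mul(Add(-18419, 12736), Pow(Add(14026, 1995), -1)), 10977), Add(q, Function('d')(-129, Pow(Add(K, 2), 2)))) = Mul(Add(Mul(Add(-18419, 12736), Pow(Add(14026, 1995), -1)), 10977), Add(23447, 10)) = Mul(Add(Mul(-5683, Pow(16021, -1)), 10977), 23457) = Mul(Add(Mul(-5683, Rational(1, 16021)), 10977), 23457) = Mul(Add(Rational(-5683, 16021), 10977), 23457) = Mul(Rational(175856834, 16021), 23457) = Rational(4125073755138, 16021)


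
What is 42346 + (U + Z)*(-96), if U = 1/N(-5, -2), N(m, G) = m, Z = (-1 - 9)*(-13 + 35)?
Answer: 317426/5 ≈ 63485.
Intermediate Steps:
Z = -220 (Z = -10*22 = -220)
U = -⅕ (U = 1/(-5) = -⅕ ≈ -0.20000)
42346 + (U + Z)*(-96) = 42346 + (-⅕ - 220)*(-96) = 42346 - 1101/5*(-96) = 42346 + 105696/5 = 317426/5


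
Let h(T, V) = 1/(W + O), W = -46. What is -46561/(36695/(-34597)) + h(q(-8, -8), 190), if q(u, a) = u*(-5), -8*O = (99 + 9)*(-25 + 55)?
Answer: 17719579192/403645 ≈ 43899.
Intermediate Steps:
O = -405 (O = -(99 + 9)*(-25 + 55)/8 = -27*30/2 = -⅛*3240 = -405)
q(u, a) = -5*u
h(T, V) = -1/451 (h(T, V) = 1/(-46 - 405) = 1/(-451) = -1/451)
-46561/(36695/(-34597)) + h(q(-8, -8), 190) = -46561/(36695/(-34597)) - 1/451 = -46561/(36695*(-1/34597)) - 1/451 = -46561/(-36695/34597) - 1/451 = -46561*(-34597/36695) - 1/451 = 1610870917/36695 - 1/451 = 17719579192/403645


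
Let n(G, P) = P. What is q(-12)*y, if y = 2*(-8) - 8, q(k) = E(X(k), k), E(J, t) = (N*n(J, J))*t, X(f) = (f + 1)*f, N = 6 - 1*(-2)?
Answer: 304128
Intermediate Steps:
N = 8 (N = 6 + 2 = 8)
X(f) = f*(1 + f) (X(f) = (1 + f)*f = f*(1 + f))
E(J, t) = 8*J*t (E(J, t) = (8*J)*t = 8*J*t)
q(k) = 8*k²*(1 + k) (q(k) = 8*(k*(1 + k))*k = 8*k²*(1 + k))
y = -24 (y = -16 - 8 = -24)
q(-12)*y = (8*(-12)²*(1 - 12))*(-24) = (8*144*(-11))*(-24) = -12672*(-24) = 304128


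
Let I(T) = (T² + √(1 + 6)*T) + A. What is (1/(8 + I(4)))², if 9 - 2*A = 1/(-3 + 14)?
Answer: 13494041/7126229889 - 3332824*√7/7126229889 ≈ 0.00065620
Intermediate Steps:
A = 49/11 (A = 9/2 - 1/(2*(-3 + 14)) = 9/2 - ½/11 = 9/2 - ½*1/11 = 9/2 - 1/22 = 49/11 ≈ 4.4545)
I(T) = 49/11 + T² + T*√7 (I(T) = (T² + √(1 + 6)*T) + 49/11 = (T² + √7*T) + 49/11 = (T² + T*√7) + 49/11 = 49/11 + T² + T*√7)
(1/(8 + I(4)))² = (1/(8 + (49/11 + 4² + 4*√7)))² = (1/(8 + (49/11 + 16 + 4*√7)))² = (1/(8 + (225/11 + 4*√7)))² = (1/(313/11 + 4*√7))² = (313/11 + 4*√7)⁻²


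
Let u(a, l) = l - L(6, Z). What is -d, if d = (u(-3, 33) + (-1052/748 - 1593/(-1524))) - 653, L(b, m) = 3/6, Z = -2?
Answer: 58979325/94996 ≈ 620.86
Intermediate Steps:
L(b, m) = 1/2 (L(b, m) = 3*(1/6) = 1/2)
u(a, l) = -1/2 + l (u(a, l) = l - 1*1/2 = l - 1/2 = -1/2 + l)
d = -58979325/94996 (d = ((-1/2 + 33) + (-1052/748 - 1593/(-1524))) - 653 = (65/2 + (-1052*1/748 - 1593*(-1/1524))) - 653 = (65/2 + (-263/187 + 531/508)) - 653 = (65/2 - 34307/94996) - 653 = 3053063/94996 - 653 = -58979325/94996 ≈ -620.86)
-d = -1*(-58979325/94996) = 58979325/94996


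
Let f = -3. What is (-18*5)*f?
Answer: 270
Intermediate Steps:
(-18*5)*f = -18*5*(-3) = -90*(-3) = 270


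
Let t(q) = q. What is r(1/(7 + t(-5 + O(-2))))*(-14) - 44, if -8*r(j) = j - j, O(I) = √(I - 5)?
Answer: -44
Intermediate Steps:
O(I) = √(-5 + I)
r(j) = 0 (r(j) = -(j - j)/8 = -⅛*0 = 0)
r(1/(7 + t(-5 + O(-2))))*(-14) - 44 = 0*(-14) - 44 = 0 - 44 = -44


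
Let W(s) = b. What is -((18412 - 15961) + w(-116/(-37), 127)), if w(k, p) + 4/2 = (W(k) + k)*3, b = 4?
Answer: -91405/37 ≈ -2470.4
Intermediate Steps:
W(s) = 4
w(k, p) = 10 + 3*k (w(k, p) = -2 + (4 + k)*3 = -2 + (12 + 3*k) = 10 + 3*k)
-((18412 - 15961) + w(-116/(-37), 127)) = -((18412 - 15961) + (10 + 3*(-116/(-37)))) = -(2451 + (10 + 3*(-116*(-1/37)))) = -(2451 + (10 + 3*(116/37))) = -(2451 + (10 + 348/37)) = -(2451 + 718/37) = -1*91405/37 = -91405/37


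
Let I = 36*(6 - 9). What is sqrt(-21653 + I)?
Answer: I*sqrt(21761) ≈ 147.52*I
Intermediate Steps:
I = -108 (I = 36*(-3) = -108)
sqrt(-21653 + I) = sqrt(-21653 - 108) = sqrt(-21761) = I*sqrt(21761)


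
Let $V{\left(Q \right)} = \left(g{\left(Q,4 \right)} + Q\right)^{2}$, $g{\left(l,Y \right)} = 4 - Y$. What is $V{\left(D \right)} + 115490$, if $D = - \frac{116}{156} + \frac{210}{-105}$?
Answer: $\frac{175671739}{1521} \approx 1.155 \cdot 10^{5}$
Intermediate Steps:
$D = - \frac{107}{39}$ ($D = \left(-116\right) \frac{1}{156} + 210 \left(- \frac{1}{105}\right) = - \frac{29}{39} - 2 = - \frac{107}{39} \approx -2.7436$)
$V{\left(Q \right)} = Q^{2}$ ($V{\left(Q \right)} = \left(\left(4 - 4\right) + Q\right)^{2} = \left(0 + Q\right)^{2} = Q^{2}$)
$V{\left(D \right)} + 115490 = \left(- \frac{107}{39}\right)^{2} + 115490 = \frac{11449}{1521} + 115490 = \frac{175671739}{1521}$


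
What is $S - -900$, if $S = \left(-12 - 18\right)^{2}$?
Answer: $1800$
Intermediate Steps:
$S = 900$ ($S = \left(-30\right)^{2} = 900$)
$S - -900 = 900 - -900 = 900 + 900 = 1800$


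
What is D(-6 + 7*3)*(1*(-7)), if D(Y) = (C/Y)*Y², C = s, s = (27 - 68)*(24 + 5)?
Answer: 124845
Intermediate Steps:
s = -1189 (s = -41*29 = -1189)
C = -1189
D(Y) = -1189*Y (D(Y) = (-1189/Y)*Y² = -1189*Y)
D(-6 + 7*3)*(1*(-7)) = (-1189*(-6 + 7*3))*(1*(-7)) = -1189*(-6 + 21)*(-7) = -1189*15*(-7) = -17835*(-7) = 124845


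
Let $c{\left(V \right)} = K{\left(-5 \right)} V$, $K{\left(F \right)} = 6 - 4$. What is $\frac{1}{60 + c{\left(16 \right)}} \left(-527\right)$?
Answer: $- \frac{527}{92} \approx -5.7283$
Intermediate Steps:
$K{\left(F \right)} = 2$ ($K{\left(F \right)} = 6 - 4 = 2$)
$c{\left(V \right)} = 2 V$
$\frac{1}{60 + c{\left(16 \right)}} \left(-527\right) = \frac{1}{60 + 2 \cdot 16} \left(-527\right) = \frac{1}{60 + 32} \left(-527\right) = \frac{1}{92} \left(-527\right) = - \frac{527}{92}$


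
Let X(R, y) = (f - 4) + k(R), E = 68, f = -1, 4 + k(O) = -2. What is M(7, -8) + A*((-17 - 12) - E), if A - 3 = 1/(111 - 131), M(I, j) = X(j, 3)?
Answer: -5943/20 ≈ -297.15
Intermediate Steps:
k(O) = -6 (k(O) = -4 - 2 = -6)
X(R, y) = -11 (X(R, y) = (-1 - 4) - 6 = -5 - 6 = -11)
M(I, j) = -11
A = 59/20 (A = 3 + 1/(111 - 131) = 3 + 1/(-20) = 3 - 1/20 = 59/20 ≈ 2.9500)
M(7, -8) + A*((-17 - 12) - E) = -11 + 59*((-17 - 12) - 1*68)/20 = -11 + 59*(-29 - 68)/20 = -11 + (59/20)*(-97) = -11 - 5723/20 = -5943/20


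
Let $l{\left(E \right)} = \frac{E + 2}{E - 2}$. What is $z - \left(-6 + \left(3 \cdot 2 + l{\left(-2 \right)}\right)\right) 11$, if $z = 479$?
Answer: $479$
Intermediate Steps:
$l{\left(E \right)} = \frac{2 + E}{-2 + E}$
$z - \left(-6 + \left(3 \cdot 2 + l{\left(-2 \right)}\right)\right) 11 = 479 - \left(-6 + \left(3 \cdot 2 + \frac{2 - 2}{-2 - 2}\right)\right) 11 = 479 - \left(-6 + \left(6 + \frac{1}{-4} \cdot 0\right)\right) 11 = 479 - \left(-6 + \left(6 - 0\right)\right) 11 = 479 - \left(-6 + \left(6 + 0\right)\right) 11 = 479 - \left(-6 + 6\right) 11 = 479 - 0 \cdot 11 = 479 - 0 = 479 + 0 = 479$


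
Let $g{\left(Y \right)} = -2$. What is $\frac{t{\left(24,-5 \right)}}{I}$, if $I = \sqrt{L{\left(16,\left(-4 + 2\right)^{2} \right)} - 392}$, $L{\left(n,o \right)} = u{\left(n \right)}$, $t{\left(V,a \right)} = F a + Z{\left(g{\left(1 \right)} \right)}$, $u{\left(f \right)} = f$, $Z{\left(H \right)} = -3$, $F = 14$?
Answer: $\frac{73 i \sqrt{94}}{188} \approx 3.7647 i$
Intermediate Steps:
$t{\left(V,a \right)} = -3 + 14 a$ ($t{\left(V,a \right)} = 14 a - 3 = -3 + 14 a$)
$L{\left(n,o \right)} = n$
$I = 2 i \sqrt{94}$ ($I = \sqrt{16 - 392} = \sqrt{-376} = 2 i \sqrt{94} \approx 19.391 i$)
$\frac{t{\left(24,-5 \right)}}{I} = \frac{-3 + 14 \left(-5\right)}{2 i \sqrt{94}} = \left(-3 - 70\right) \left(- \frac{i \sqrt{94}}{188}\right) = - 73 \left(- \frac{i \sqrt{94}}{188}\right) = \frac{73 i \sqrt{94}}{188}$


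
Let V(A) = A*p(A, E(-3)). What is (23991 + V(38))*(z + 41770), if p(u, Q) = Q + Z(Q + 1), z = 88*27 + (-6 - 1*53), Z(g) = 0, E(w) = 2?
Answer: 1061041829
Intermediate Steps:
z = 2317 (z = 2376 + (-6 - 53) = 2376 - 59 = 2317)
p(u, Q) = Q (p(u, Q) = Q + 0 = Q)
V(A) = 2*A (V(A) = A*2 = 2*A)
(23991 + V(38))*(z + 41770) = (23991 + 2*38)*(2317 + 41770) = (23991 + 76)*44087 = 24067*44087 = 1061041829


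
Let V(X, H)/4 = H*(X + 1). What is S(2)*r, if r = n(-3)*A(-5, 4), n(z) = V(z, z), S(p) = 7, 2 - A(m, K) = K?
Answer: -336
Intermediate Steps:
A(m, K) = 2 - K
V(X, H) = 4*H*(1 + X) (V(X, H) = 4*(H*(X + 1)) = 4*(H*(1 + X)) = 4*H*(1 + X))
n(z) = 4*z*(1 + z)
r = -48 (r = (4*(-3)*(1 - 3))*(2 - 1*4) = (4*(-3)*(-2))*(2 - 4) = 24*(-2) = -48)
S(2)*r = 7*(-48) = -336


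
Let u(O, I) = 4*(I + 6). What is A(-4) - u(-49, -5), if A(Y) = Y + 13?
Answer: 5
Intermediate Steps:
A(Y) = 13 + Y
u(O, I) = 24 + 4*I (u(O, I) = 4*(6 + I) = 24 + 4*I)
A(-4) - u(-49, -5) = (13 - 4) - (24 + 4*(-5)) = 9 - (24 - 20) = 9 - 1*4 = 9 - 4 = 5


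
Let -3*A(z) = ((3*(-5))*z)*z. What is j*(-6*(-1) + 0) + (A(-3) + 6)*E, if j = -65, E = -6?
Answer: -696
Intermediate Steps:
A(z) = 5*z**2 (A(z) = -(3*(-5))*z*z/3 = -(-15*z)*z/3 = -(-5)*z**2 = 5*z**2)
j*(-6*(-1) + 0) + (A(-3) + 6)*E = -65*(-6*(-1) + 0) + (5*(-3)**2 + 6)*(-6) = -65*(6 + 0) + (5*9 + 6)*(-6) = -65*6 + (45 + 6)*(-6) = -390 + 51*(-6) = -390 - 306 = -696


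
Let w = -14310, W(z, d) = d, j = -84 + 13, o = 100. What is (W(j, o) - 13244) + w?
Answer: -27454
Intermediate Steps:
j = -71
(W(j, o) - 13244) + w = (100 - 13244) - 14310 = -13144 - 14310 = -27454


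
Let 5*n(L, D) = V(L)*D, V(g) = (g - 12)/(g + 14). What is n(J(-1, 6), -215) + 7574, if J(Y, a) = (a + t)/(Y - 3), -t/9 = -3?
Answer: 177685/23 ≈ 7725.4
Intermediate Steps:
t = 27 (t = -9*(-3) = 27)
V(g) = (-12 + g)/(14 + g)
J(Y, a) = (27 + a)/(-3 + Y) (J(Y, a) = (a + 27)/(Y - 3) = (27 + a)/(-3 + Y))
n(L, D) = D*(-12 + L)/(5*(14 + L)) (n(L, D) = (((-12 + L)/(14 + L))*D)/5 = (D*(-12 + L)/(14 + L))/5 = D*(-12 + L)/(5*(14 + L)))
n(J(-1, 6), -215) + 7574 = (⅕)*(-215)*(-12 + (27 + 6)/(-3 - 1))/(14 + (27 + 6)/(-3 - 1)) + 7574 = (⅕)*(-215)*(-12 + 33/(-4))/(14 + 33/(-4)) + 7574 = (⅕)*(-215)*(-12 - ¼*33)/(14 - ¼*33) + 7574 = (⅕)*(-215)*(-12 - 33/4)/(14 - 33/4) + 7574 = (⅕)*(-215)*(-81/4)/(23/4) + 7574 = (⅕)*(-215)*(4/23)*(-81/4) + 7574 = 3483/23 + 7574 = 177685/23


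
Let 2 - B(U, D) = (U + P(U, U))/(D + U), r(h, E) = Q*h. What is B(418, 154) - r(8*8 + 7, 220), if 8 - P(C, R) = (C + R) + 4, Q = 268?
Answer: -5441229/286 ≈ -19025.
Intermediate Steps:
P(C, R) = 4 - C - R (P(C, R) = 8 - ((C + R) + 4) = 8 - (4 + C + R) = 8 + (-4 - C - R) = 4 - C - R)
r(h, E) = 268*h
B(U, D) = 2 - (4 - U)/(D + U) (B(U, D) = 2 - (U + (4 - U - U))/(D + U) = 2 - (U + (4 - 2*U))/(D + U) = 2 - (4 - U)/(D + U))
B(418, 154) - r(8*8 + 7, 220) = (-4 + 2*154 + 3*418)/(154 + 418) - 268*(8*8 + 7) = (-4 + 308 + 1254)/572 - 268*(64 + 7) = (1/572)*1558 - 268*71 = 779/286 - 1*19028 = 779/286 - 19028 = -5441229/286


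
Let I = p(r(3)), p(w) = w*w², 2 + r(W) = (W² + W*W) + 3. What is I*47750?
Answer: 327517250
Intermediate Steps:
r(W) = 1 + 2*W² (r(W) = -2 + ((W² + W*W) + 3) = -2 + ((W² + W²) + 3) = -2 + (2*W² + 3) = -2 + (3 + 2*W²) = 1 + 2*W²)
p(w) = w³
I = 6859 (I = (1 + 2*3²)³ = (1 + 2*9)³ = (1 + 18)³ = 19³ = 6859)
I*47750 = 6859*47750 = 327517250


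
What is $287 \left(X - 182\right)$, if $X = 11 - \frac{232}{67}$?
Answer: $- \frac{3354743}{67} \approx -50071.0$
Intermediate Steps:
$X = \frac{505}{67}$ ($X = 11 - 232 \cdot \frac{1}{67} = 11 - \frac{232}{67} = \frac{505}{67} \approx 7.5373$)
$287 \left(X - 182\right) = 287 \left(\frac{505}{67} - 182\right) = 287 \left(- \frac{11689}{67}\right) = - \frac{3354743}{67}$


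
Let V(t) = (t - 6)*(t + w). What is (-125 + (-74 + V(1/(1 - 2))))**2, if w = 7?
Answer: 58081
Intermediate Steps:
V(t) = (-6 + t)*(7 + t) (V(t) = (t - 6)*(t + 7) = (-6 + t)*(7 + t))
(-125 + (-74 + V(1/(1 - 2))))**2 = (-125 + (-74 + (-42 + 1/(1 - 2) + (1/(1 - 2))**2)))**2 = (-125 + (-74 + (-42 + 1/(-1) + (1/(-1))**2)))**2 = (-125 + (-74 + (-42 - 1 + (-1)**2)))**2 = (-125 + (-74 + (-42 - 1 + 1)))**2 = (-125 + (-74 - 42))**2 = (-125 - 116)**2 = (-241)**2 = 58081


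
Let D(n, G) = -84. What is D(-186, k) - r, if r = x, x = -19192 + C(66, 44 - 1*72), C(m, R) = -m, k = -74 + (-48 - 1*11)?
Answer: 19174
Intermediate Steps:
k = -133 (k = -74 + (-48 - 11) = -74 - 59 = -133)
x = -19258 (x = -19192 - 1*66 = -19192 - 66 = -19258)
r = -19258
D(-186, k) - r = -84 - 1*(-19258) = -84 + 19258 = 19174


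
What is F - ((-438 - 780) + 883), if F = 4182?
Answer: 4517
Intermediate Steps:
F - ((-438 - 780) + 883) = 4182 - ((-438 - 780) + 883) = 4182 - (-1218 + 883) = 4182 - 1*(-335) = 4182 + 335 = 4517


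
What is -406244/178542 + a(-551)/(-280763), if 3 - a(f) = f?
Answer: -8154085460/3580570539 ≈ -2.2773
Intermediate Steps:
a(f) = 3 - f
-406244/178542 + a(-551)/(-280763) = -406244/178542 + (3 - 1*(-551))/(-280763) = -406244*1/178542 + (3 + 551)*(-1/280763) = -203122/89271 + 554*(-1/280763) = -203122/89271 - 554/280763 = -8154085460/3580570539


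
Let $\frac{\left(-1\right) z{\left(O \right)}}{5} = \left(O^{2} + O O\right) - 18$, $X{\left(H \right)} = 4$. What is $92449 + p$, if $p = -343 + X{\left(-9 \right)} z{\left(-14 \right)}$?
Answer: $84626$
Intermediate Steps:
$z{\left(O \right)} = 90 - 10 O^{2}$ ($z{\left(O \right)} = - 5 \left(\left(O^{2} + O O\right) - 18\right) = - 5 \left(\left(O^{2} + O^{2}\right) - 18\right) = - 5 \left(2 O^{2} - 18\right) = - 5 \left(-18 + 2 O^{2}\right) = 90 - 10 O^{2}$)
$p = -7823$ ($p = -343 + 4 \left(90 - 10 \left(-14\right)^{2}\right) = -343 + 4 \left(90 - 1960\right) = -343 + 4 \left(-1870\right) = -343 - 7480 = -7823$)
$92449 + p = 92449 - 7823 = 84626$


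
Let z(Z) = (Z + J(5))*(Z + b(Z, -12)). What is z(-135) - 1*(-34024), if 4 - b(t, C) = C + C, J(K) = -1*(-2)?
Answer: 48255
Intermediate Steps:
J(K) = 2
b(t, C) = 4 - 2*C (b(t, C) = 4 - (C + C) = 4 - 2*C)
z(Z) = (2 + Z)*(28 + Z) (z(Z) = (Z + 2)*(Z + (4 - 2*(-12))) = (2 + Z)*(Z + (4 + 24)) = (2 + Z)*(Z + 28) = (2 + Z)*(28 + Z))
z(-135) - 1*(-34024) = (56 + (-135)² + 30*(-135)) - 1*(-34024) = (56 + 18225 - 4050) + 34024 = 14231 + 34024 = 48255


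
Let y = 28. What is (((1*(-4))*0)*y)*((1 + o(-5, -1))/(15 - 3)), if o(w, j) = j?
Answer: 0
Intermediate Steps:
(((1*(-4))*0)*y)*((1 + o(-5, -1))/(15 - 3)) = (((1*(-4))*0)*28)*((1 - 1)/(15 - 3)) = (-4*0*28)*(0/12) = (0*28)*(0*(1/12)) = 0*0 = 0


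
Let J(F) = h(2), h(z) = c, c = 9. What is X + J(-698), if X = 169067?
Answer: 169076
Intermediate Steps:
h(z) = 9
J(F) = 9
X + J(-698) = 169067 + 9 = 169076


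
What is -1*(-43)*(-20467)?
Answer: -880081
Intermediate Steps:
-1*(-43)*(-20467) = 43*(-20467) = -880081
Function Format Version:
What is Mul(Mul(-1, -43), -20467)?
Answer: -880081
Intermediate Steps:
Mul(Mul(-1, -43), -20467) = Mul(43, -20467) = -880081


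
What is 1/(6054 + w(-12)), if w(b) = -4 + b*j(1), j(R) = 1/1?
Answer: 1/6038 ≈ 0.00016562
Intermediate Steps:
j(R) = 1
w(b) = -4 + b (w(b) = -4 + b*1 = -4 + b)
1/(6054 + w(-12)) = 1/(6054 + (-4 - 12)) = 1/(6054 - 16) = 1/6038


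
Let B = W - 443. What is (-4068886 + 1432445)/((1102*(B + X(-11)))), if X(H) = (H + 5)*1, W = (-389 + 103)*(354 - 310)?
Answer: 2636441/14362366 ≈ 0.18357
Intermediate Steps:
W = -12584 (W = -286*44 = -12584)
X(H) = 5 + H (X(H) = (5 + H)*1 = 5 + H)
B = -13027 (B = -12584 - 443 = -13027)
(-4068886 + 1432445)/((1102*(B + X(-11)))) = (-4068886 + 1432445)/((1102*(-13027 + (5 - 11)))) = -2636441*1/(1102*(-13027 - 6)) = -2636441/(1102*(-13033)) = -2636441/(-14362366) = -2636441*(-1/14362366) = 2636441/14362366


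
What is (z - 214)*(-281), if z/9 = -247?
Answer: 684797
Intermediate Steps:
z = -2223 (z = 9*(-247) = -2223)
(z - 214)*(-281) = (-2223 - 214)*(-281) = -2437*(-281) = 684797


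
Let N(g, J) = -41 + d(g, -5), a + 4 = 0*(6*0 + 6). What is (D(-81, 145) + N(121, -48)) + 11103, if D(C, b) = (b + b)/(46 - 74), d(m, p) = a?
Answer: 154667/14 ≈ 11048.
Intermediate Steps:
a = -4 (a = -4 + 0*(6*0 + 6) = -4 + 0*(0 + 6) = -4 + 0*6 = -4 + 0 = -4)
d(m, p) = -4
D(C, b) = -b/14 (D(C, b) = (2*b)/(-28) = (2*b)*(-1/28) = -b/14)
N(g, J) = -45 (N(g, J) = -41 - 4 = -45)
(D(-81, 145) + N(121, -48)) + 11103 = (-1/14*145 - 45) + 11103 = (-145/14 - 45) + 11103 = -775/14 + 11103 = 154667/14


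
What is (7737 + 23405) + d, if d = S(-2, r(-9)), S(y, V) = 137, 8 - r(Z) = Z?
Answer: 31279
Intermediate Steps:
r(Z) = 8 - Z
d = 137
(7737 + 23405) + d = (7737 + 23405) + 137 = 31142 + 137 = 31279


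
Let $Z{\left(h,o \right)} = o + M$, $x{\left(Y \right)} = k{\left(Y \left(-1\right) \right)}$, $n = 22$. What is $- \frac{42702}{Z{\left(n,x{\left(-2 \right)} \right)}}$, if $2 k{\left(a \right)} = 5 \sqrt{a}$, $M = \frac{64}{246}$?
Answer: $\frac{336150144}{376177} - \frac{3230192790 \sqrt{2}}{376177} \approx -11250.0$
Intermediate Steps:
$M = \frac{32}{123}$ ($M = 64 \cdot \frac{1}{246} = \frac{32}{123} \approx 0.26016$)
$k{\left(a \right)} = \frac{5 \sqrt{a}}{2}$
$x{\left(Y \right)} = \frac{5 \sqrt{- Y}}{2}$ ($x{\left(Y \right)} = \frac{5 \sqrt{Y \left(-1\right)}}{2} = \frac{5 \sqrt{- Y}}{2}$)
$Z{\left(h,o \right)} = \frac{32}{123} + o$ ($Z{\left(h,o \right)} = o + \frac{32}{123} = \frac{32}{123} + o$)
$- \frac{42702}{Z{\left(n,x{\left(-2 \right)} \right)}} = - \frac{42702}{\frac{32}{123} + \frac{5 \sqrt{\left(-1\right) \left(-2\right)}}{2}} = - \frac{42702}{\frac{32}{123} + \frac{5 \sqrt{2}}{2}}$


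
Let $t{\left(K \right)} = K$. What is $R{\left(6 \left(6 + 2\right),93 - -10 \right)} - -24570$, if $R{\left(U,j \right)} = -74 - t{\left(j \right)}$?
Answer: $24393$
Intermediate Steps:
$R{\left(U,j \right)} = -74 - j$
$R{\left(6 \left(6 + 2\right),93 - -10 \right)} - -24570 = \left(-74 - \left(93 - -10\right)\right) - -24570 = \left(-74 - \left(93 + 10\right)\right) + 24570 = \left(-74 - 103\right) + 24570 = -177 + 24570 = 24393$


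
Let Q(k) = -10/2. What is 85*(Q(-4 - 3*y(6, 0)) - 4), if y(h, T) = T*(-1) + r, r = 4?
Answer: -765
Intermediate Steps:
y(h, T) = 4 - T (y(h, T) = T*(-1) + 4 = -T + 4 = 4 - T)
Q(k) = -5 (Q(k) = -10*½ = -5)
85*(Q(-4 - 3*y(6, 0)) - 4) = 85*(-5 - 4) = 85*(-9) = -765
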